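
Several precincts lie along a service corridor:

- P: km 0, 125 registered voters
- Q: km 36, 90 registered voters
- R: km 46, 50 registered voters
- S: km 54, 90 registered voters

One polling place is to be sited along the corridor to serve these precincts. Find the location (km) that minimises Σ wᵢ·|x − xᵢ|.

x = 36

For a sum of weighted absolute distances on a line, the optimum is the weighted median (not the mean). Total weight W = 355; half-weight = 177.5.
Sort by position and accumulate weight:
  km 0 (P, w=125) → cum 125
  km 36 (Q, w=90) → cum 215  ≥ 177.5 → median here
  km 46 (R, w=50) → cum 265
  km 54 (S, w=90) → cum 355
Optimal location: km 36.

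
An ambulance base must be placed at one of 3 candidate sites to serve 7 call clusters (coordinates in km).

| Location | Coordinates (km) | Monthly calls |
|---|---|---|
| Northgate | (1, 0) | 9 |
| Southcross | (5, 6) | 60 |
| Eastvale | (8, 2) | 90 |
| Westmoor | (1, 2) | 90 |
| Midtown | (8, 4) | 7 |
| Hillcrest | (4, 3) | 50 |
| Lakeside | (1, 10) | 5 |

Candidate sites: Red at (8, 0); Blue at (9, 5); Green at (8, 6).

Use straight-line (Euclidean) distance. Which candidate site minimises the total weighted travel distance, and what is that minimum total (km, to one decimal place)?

Red, total 1639.7 km

Total weighted distance at each candidate:
  Red (8, 0): total = 1639.7
  Blue (9, 5): total = 1712.2
  Green (8, 6): total = 1652.9
Minimum is at Red with total 1639.7 km.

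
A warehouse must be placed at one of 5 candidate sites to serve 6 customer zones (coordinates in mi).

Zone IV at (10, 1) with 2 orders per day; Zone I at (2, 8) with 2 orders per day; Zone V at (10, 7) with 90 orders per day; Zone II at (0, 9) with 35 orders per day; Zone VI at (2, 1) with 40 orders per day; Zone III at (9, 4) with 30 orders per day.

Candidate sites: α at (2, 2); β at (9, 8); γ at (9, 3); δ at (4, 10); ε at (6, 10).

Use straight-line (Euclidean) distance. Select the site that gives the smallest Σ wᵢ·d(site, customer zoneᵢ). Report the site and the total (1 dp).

Total weighted distance at each candidate:
  α (2, 2): total = 1390.4
  β (9, 8): total = 988.3
  γ (9, 3): total = 1092.5
  δ (4, 10): total = 1378.4
  ε (6, 10): total = 1286.7
Minimum is at β with total 988.3 mi.

β, total 988.3 mi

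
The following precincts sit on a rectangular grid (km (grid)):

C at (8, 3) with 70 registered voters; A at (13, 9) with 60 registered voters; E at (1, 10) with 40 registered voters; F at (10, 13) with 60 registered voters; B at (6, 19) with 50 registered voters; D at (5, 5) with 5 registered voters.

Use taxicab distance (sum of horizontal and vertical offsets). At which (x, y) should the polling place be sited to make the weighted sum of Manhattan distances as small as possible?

(8, 10)

Manhattan distance separates: Σwᵢ(|x−xᵢ|+|y−yᵢ|) = Σwᵢ|x−xᵢ| + Σwᵢ|y−yᵢ|, so x and y are optimised independently as 1-D weighted medians.
Total weight W = 285; half = 142.5.
x-coordinate, sorted with cumulative weight:
  x=1 (E, w=40) cum 40
  x=5 (D, w=5) cum 45
  x=6 (B, w=50) cum 95
  x=8 (C, w=70) cum 165  ← median
  x=10 (F, w=60) cum 225
  x=13 (A, w=60) cum 285
⇒ x* = 8
y-coordinate, sorted with cumulative weight:
  y=3 (C, w=70) cum 70
  y=5 (D, w=5) cum 75
  y=9 (A, w=60) cum 135
  y=10 (E, w=40) cum 175  ← median
  y=13 (F, w=60) cum 235
  y=19 (B, w=50) cum 285
⇒ y* = 10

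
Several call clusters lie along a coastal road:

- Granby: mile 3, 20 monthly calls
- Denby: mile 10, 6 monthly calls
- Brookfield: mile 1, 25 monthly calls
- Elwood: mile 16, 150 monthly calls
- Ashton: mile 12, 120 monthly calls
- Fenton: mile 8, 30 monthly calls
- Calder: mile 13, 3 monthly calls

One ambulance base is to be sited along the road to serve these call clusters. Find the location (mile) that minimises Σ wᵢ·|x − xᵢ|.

x = 12

For a sum of weighted absolute distances on a line, the optimum is the weighted median (not the mean). Total weight W = 354; half-weight = 177.
Sort by position and accumulate weight:
  mile 1 (Brookfield, w=25) → cum 25
  mile 3 (Granby, w=20) → cum 45
  mile 8 (Fenton, w=30) → cum 75
  mile 10 (Denby, w=6) → cum 81
  mile 12 (Ashton, w=120) → cum 201  ≥ 177 → median here
  mile 13 (Calder, w=3) → cum 204
  mile 16 (Elwood, w=150) → cum 354
Optimal location: mile 12.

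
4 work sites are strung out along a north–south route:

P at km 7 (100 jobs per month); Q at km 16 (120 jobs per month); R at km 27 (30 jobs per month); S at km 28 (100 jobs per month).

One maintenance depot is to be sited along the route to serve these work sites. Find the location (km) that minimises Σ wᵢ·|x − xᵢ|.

x = 16

For a sum of weighted absolute distances on a line, the optimum is the weighted median (not the mean). Total weight W = 350; half-weight = 175.
Sort by position and accumulate weight:
  km 7 (P, w=100) → cum 100
  km 16 (Q, w=120) → cum 220  ≥ 175 → median here
  km 27 (R, w=30) → cum 250
  km 28 (S, w=100) → cum 350
Optimal location: km 16.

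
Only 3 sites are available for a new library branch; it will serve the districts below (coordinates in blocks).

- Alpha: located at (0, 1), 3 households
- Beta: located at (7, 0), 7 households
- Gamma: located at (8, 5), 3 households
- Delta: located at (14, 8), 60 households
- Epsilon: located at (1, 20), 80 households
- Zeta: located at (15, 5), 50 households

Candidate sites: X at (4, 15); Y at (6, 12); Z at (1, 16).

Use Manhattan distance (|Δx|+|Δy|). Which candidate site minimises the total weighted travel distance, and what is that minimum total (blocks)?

Y, total 2729 blocks

Total weighted distance at each candidate:
  X (4, 15): total = 2932
  Y (6, 12): total = 2729
  Z (1, 16): total = 3086
Minimum is at Y with total 2729 blocks.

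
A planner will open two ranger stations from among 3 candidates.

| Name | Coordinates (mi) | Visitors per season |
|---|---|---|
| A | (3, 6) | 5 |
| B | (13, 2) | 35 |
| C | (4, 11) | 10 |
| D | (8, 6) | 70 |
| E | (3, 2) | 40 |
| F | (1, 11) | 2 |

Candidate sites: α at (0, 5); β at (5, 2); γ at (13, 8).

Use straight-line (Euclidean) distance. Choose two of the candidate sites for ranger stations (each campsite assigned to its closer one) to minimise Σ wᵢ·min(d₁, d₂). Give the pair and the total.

{β, γ}, total 772.6

Evaluate every pair (each demand assigned to the nearer of the two):
  {β, γ}: total = 772.6
  {α, β}: total = 810.1
  {α, γ}: total = 856.8
Best pair: {β, γ} with total 772.6.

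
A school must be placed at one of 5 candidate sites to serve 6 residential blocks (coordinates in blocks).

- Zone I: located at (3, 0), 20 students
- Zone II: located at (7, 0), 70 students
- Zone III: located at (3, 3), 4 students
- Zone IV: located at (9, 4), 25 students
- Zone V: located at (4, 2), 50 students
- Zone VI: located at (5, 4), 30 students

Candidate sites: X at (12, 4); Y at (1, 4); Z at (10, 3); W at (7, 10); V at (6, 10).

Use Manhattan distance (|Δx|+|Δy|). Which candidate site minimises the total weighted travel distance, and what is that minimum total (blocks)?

Z, total 1228 blocks

Total weighted distance at each candidate:
  X (12, 4): total = 1715
  Y (1, 4): total = 1402
  Z (10, 3): total = 1228
  W (7, 10): total = 2014
  V (6, 10): total = 2005
Minimum is at Z with total 1228 blocks.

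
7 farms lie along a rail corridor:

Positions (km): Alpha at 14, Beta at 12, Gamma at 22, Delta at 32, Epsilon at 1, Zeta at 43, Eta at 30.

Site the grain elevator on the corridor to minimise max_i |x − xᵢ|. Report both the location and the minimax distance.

location 22, max distance 21

The 1-center on a line is the midpoint of the two extreme points: leftmost at 1, rightmost at 43.
Optimal location = (1 + 43)/2 = 22; maximum distance = (43 − 1)/2 = 21.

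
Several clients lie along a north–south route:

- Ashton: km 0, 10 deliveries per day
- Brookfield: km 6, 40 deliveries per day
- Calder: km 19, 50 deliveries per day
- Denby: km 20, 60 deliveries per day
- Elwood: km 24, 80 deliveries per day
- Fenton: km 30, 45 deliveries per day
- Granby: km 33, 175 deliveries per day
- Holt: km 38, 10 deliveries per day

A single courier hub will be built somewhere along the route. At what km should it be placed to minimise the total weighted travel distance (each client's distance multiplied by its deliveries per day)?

x = 24

For a sum of weighted absolute distances on a line, the optimum is the weighted median (not the mean). Total weight W = 470; half-weight = 235.
Sort by position and accumulate weight:
  km 0 (Ashton, w=10) → cum 10
  km 6 (Brookfield, w=40) → cum 50
  km 19 (Calder, w=50) → cum 100
  km 20 (Denby, w=60) → cum 160
  km 24 (Elwood, w=80) → cum 240  ≥ 235 → median here
  km 30 (Fenton, w=45) → cum 285
  km 33 (Granby, w=175) → cum 460
  km 38 (Holt, w=10) → cum 470
Optimal location: km 24.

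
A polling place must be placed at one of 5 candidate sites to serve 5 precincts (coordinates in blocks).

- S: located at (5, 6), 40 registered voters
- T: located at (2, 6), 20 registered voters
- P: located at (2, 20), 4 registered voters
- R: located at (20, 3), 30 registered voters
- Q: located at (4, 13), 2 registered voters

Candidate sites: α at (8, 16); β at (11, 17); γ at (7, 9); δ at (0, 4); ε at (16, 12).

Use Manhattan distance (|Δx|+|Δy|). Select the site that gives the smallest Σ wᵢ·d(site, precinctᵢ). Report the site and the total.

γ, total 1008 blocks

Total weighted distance at each candidate:
  α (8, 16): total = 1644
  β (11, 17): total = 1840
  γ (7, 9): total = 1008
  δ (0, 4): total = 1088
  ε (16, 12): total = 1584
Minimum is at γ with total 1008 blocks.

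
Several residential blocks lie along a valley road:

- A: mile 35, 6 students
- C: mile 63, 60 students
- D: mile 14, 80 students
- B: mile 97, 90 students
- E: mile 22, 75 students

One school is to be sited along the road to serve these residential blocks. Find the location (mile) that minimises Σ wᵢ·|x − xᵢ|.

For a sum of weighted absolute distances on a line, the optimum is the weighted median (not the mean). Total weight W = 311; half-weight = 155.5.
Sort by position and accumulate weight:
  mile 14 (D, w=80) → cum 80
  mile 22 (E, w=75) → cum 155
  mile 35 (A, w=6) → cum 161  ≥ 155.5 → median here
  mile 63 (C, w=60) → cum 221
  mile 97 (B, w=90) → cum 311
Optimal location: mile 35.

x = 35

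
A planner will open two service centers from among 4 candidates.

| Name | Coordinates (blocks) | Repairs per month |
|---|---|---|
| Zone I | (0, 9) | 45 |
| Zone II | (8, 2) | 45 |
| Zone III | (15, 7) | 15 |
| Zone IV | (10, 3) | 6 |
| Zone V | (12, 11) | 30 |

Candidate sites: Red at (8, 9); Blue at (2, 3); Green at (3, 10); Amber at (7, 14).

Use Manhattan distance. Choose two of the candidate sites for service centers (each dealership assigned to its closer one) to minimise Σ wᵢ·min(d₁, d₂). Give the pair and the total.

{Red, Green}, total 858

Evaluate every pair (each demand assigned to the nearer of the two):
  {Red, Green}: total = 858
  {Red, Blue}: total = 1038
  {Red, Amber}: total = 1038
  {Blue, Green}: total = 1068
  {Blue, Amber}: total = 1188
  {Green, Amber}: total = 1314
Best pair: {Red, Green} with total 858.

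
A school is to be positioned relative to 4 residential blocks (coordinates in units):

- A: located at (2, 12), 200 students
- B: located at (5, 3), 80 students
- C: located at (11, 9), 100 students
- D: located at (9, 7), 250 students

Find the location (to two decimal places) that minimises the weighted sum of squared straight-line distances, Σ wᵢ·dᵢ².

(6.59, 8.40)

The minimiser of Σwᵢ‖p−pᵢ‖² is the weighted centroid p* = (Σwᵢpᵢ)/(Σwᵢ).
Σwᵢ = 630.
Σwᵢxᵢ = 200·2 + 80·5 + 100·11 + 250·9 = 4150.
Σwᵢyᵢ = 200·12 + 80·3 + 100·9 + 250·7 = 5290.
x* = 4150/630 = 6.59, y* = 5290/630 = 8.40.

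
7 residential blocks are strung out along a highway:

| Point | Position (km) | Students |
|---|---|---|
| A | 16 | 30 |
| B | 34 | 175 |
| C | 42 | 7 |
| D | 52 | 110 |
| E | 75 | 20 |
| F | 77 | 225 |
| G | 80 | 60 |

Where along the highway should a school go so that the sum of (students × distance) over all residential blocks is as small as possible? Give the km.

x = 52

For a sum of weighted absolute distances on a line, the optimum is the weighted median (not the mean). Total weight W = 627; half-weight = 313.5.
Sort by position and accumulate weight:
  km 16 (A, w=30) → cum 30
  km 34 (B, w=175) → cum 205
  km 42 (C, w=7) → cum 212
  km 52 (D, w=110) → cum 322  ≥ 313.5 → median here
  km 75 (E, w=20) → cum 342
  km 77 (F, w=225) → cum 567
  km 80 (G, w=60) → cum 627
Optimal location: km 52.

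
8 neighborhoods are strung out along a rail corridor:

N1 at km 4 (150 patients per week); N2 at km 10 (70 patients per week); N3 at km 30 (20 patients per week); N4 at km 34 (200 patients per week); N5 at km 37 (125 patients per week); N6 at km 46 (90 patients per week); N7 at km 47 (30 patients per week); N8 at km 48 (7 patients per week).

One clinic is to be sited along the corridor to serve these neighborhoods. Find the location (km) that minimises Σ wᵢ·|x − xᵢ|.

For a sum of weighted absolute distances on a line, the optimum is the weighted median (not the mean). Total weight W = 692; half-weight = 346.
Sort by position and accumulate weight:
  km 4 (N1, w=150) → cum 150
  km 10 (N2, w=70) → cum 220
  km 30 (N3, w=20) → cum 240
  km 34 (N4, w=200) → cum 440  ≥ 346 → median here
  km 37 (N5, w=125) → cum 565
  km 46 (N6, w=90) → cum 655
  km 47 (N7, w=30) → cum 685
  km 48 (N8, w=7) → cum 692
Optimal location: km 34.

x = 34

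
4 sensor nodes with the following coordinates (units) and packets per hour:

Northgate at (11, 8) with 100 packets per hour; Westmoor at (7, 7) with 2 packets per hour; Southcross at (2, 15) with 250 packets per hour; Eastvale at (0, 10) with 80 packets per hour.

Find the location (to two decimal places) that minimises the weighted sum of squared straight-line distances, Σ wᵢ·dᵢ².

The minimiser of Σwᵢ‖p−pᵢ‖² is the weighted centroid p* = (Σwᵢpᵢ)/(Σwᵢ).
Σwᵢ = 432.
Σwᵢxᵢ = 100·11 + 2·7 + 250·2 + 80·0 = 1614.
Σwᵢyᵢ = 100·8 + 2·7 + 250·15 + 80·10 = 5364.
x* = 1614/432 = 3.74, y* = 5364/432 = 12.42.

(3.74, 12.42)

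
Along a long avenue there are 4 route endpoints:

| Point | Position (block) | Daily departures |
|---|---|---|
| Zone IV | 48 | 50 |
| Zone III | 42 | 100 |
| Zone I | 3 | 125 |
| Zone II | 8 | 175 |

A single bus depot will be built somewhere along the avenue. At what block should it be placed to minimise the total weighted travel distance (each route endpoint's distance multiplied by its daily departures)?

For a sum of weighted absolute distances on a line, the optimum is the weighted median (not the mean). Total weight W = 450; half-weight = 225.
Sort by position and accumulate weight:
  block 3 (Zone I, w=125) → cum 125
  block 8 (Zone II, w=175) → cum 300  ≥ 225 → median here
  block 42 (Zone III, w=100) → cum 400
  block 48 (Zone IV, w=50) → cum 450
Optimal location: block 8.

x = 8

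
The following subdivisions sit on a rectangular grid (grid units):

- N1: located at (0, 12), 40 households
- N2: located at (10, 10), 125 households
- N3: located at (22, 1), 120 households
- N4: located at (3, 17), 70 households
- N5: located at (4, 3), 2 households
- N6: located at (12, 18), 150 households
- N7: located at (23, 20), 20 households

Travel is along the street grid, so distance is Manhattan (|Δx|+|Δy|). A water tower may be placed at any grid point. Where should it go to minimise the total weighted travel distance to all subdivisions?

(12, 12)

Manhattan distance separates: Σwᵢ(|x−xᵢ|+|y−yᵢ|) = Σwᵢ|x−xᵢ| + Σwᵢ|y−yᵢ|, so x and y are optimised independently as 1-D weighted medians.
Total weight W = 527; half = 263.5.
x-coordinate, sorted with cumulative weight:
  x=0 (N1, w=40) cum 40
  x=3 (N4, w=70) cum 110
  x=4 (N5, w=2) cum 112
  x=10 (N2, w=125) cum 237
  x=12 (N6, w=150) cum 387  ← median
  x=22 (N3, w=120) cum 507
  x=23 (N7, w=20) cum 527
⇒ x* = 12
y-coordinate, sorted with cumulative weight:
  y=1 (N3, w=120) cum 120
  y=3 (N5, w=2) cum 122
  y=10 (N2, w=125) cum 247
  y=12 (N1, w=40) cum 287  ← median
  y=17 (N4, w=70) cum 357
  y=18 (N6, w=150) cum 507
  y=20 (N7, w=20) cum 527
⇒ y* = 12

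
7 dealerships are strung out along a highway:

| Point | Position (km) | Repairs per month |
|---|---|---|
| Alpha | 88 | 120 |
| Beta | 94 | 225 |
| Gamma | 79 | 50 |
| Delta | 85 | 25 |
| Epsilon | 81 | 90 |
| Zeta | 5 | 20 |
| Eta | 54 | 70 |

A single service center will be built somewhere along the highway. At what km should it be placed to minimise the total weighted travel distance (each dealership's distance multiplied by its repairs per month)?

For a sum of weighted absolute distances on a line, the optimum is the weighted median (not the mean). Total weight W = 600; half-weight = 300.
Sort by position and accumulate weight:
  km 5 (Zeta, w=20) → cum 20
  km 54 (Eta, w=70) → cum 90
  km 79 (Gamma, w=50) → cum 140
  km 81 (Epsilon, w=90) → cum 230
  km 85 (Delta, w=25) → cum 255
  km 88 (Alpha, w=120) → cum 375  ≥ 300 → median here
  km 94 (Beta, w=225) → cum 600
Optimal location: km 88.

x = 88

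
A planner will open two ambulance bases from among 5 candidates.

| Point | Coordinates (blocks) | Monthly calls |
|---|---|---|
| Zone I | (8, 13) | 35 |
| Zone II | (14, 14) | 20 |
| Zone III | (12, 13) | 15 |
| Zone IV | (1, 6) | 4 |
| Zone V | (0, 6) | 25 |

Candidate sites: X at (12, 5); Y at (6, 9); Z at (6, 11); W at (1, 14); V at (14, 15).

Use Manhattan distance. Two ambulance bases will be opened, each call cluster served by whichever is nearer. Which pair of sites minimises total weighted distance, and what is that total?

Evaluate every pair (each demand assigned to the nearer of the two):
  {Z, V}: total = 535
  {Y, V}: total = 547
  {W, V}: total = 617
  {X, V}: total = 733
  {Y, Z}: total = 737
  {Z, W}: total = 737
  {X, Z}: total = 795
  {X, Y}: total = 807
  {X, W}: total = 877
  {Y, W}: total = 877
Best pair: {Z, V} with total 535.

{Z, V}, total 535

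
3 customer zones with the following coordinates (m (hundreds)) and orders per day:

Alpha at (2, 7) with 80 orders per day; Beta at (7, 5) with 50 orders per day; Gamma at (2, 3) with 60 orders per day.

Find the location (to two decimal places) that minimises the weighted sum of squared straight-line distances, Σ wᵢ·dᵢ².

(3.32, 5.21)

The minimiser of Σwᵢ‖p−pᵢ‖² is the weighted centroid p* = (Σwᵢpᵢ)/(Σwᵢ).
Σwᵢ = 190.
Σwᵢxᵢ = 80·2 + 50·7 + 60·2 = 630.
Σwᵢyᵢ = 80·7 + 50·5 + 60·3 = 990.
x* = 630/190 = 3.32, y* = 990/190 = 5.21.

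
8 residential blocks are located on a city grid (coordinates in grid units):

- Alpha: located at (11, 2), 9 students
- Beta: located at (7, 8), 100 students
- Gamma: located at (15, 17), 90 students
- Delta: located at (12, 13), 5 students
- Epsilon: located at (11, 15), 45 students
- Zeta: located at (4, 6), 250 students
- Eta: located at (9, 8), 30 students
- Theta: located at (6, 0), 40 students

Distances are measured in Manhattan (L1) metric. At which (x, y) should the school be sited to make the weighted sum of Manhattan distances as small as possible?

(6, 6)

Manhattan distance separates: Σwᵢ(|x−xᵢ|+|y−yᵢ|) = Σwᵢ|x−xᵢ| + Σwᵢ|y−yᵢ|, so x and y are optimised independently as 1-D weighted medians.
Total weight W = 569; half = 284.5.
x-coordinate, sorted with cumulative weight:
  x=4 (Zeta, w=250) cum 250
  x=6 (Theta, w=40) cum 290  ← median
  x=7 (Beta, w=100) cum 390
  x=9 (Eta, w=30) cum 420
  x=11 (Alpha, w=9) cum 429
  x=11 (Epsilon, w=45) cum 474
  x=12 (Delta, w=5) cum 479
  x=15 (Gamma, w=90) cum 569
⇒ x* = 6
y-coordinate, sorted with cumulative weight:
  y=0 (Theta, w=40) cum 40
  y=2 (Alpha, w=9) cum 49
  y=6 (Zeta, w=250) cum 299  ← median
  y=8 (Beta, w=100) cum 399
  y=8 (Eta, w=30) cum 429
  y=13 (Delta, w=5) cum 434
  y=15 (Epsilon, w=45) cum 479
  y=17 (Gamma, w=90) cum 569
⇒ y* = 6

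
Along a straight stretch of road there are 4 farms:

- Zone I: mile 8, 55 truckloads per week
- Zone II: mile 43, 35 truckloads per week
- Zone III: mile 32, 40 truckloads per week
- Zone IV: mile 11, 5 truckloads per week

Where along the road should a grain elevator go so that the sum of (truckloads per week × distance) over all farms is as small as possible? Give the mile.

For a sum of weighted absolute distances on a line, the optimum is the weighted median (not the mean). Total weight W = 135; half-weight = 67.5.
Sort by position and accumulate weight:
  mile 8 (Zone I, w=55) → cum 55
  mile 11 (Zone IV, w=5) → cum 60
  mile 32 (Zone III, w=40) → cum 100  ≥ 67.5 → median here
  mile 43 (Zone II, w=35) → cum 135
Optimal location: mile 32.

x = 32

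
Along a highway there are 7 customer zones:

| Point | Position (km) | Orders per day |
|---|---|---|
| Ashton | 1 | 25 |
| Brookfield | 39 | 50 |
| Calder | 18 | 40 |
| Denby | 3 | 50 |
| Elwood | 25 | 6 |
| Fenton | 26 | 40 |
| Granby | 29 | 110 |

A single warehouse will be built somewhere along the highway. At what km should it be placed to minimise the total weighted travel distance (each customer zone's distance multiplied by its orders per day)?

For a sum of weighted absolute distances on a line, the optimum is the weighted median (not the mean). Total weight W = 321; half-weight = 160.5.
Sort by position and accumulate weight:
  km 1 (Ashton, w=25) → cum 25
  km 3 (Denby, w=50) → cum 75
  km 18 (Calder, w=40) → cum 115
  km 25 (Elwood, w=6) → cum 121
  km 26 (Fenton, w=40) → cum 161  ≥ 160.5 → median here
  km 29 (Granby, w=110) → cum 271
  km 39 (Brookfield, w=50) → cum 321
Optimal location: km 26.

x = 26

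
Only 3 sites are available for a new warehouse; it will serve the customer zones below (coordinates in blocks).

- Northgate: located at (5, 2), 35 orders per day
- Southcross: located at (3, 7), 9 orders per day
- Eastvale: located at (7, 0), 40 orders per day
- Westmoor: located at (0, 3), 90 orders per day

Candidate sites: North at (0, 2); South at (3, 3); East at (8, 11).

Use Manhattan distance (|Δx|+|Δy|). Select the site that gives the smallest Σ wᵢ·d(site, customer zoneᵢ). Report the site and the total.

South, total 691 blocks

Total weighted distance at each candidate:
  North (0, 2): total = 697
  South (3, 3): total = 691
  East (8, 11): total = 2421
Minimum is at South with total 691 blocks.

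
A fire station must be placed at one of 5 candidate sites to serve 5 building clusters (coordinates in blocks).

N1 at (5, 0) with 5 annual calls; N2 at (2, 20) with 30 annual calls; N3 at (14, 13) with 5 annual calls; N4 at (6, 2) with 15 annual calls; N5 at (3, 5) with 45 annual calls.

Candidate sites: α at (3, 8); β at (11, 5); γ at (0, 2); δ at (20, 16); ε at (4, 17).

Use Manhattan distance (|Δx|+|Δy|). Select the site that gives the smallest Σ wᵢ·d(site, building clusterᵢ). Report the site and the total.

Total weighted distance at each candidate:
  α (3, 8): total = 790
  β (11, 5): total = 1310
  γ (0, 2): total = 1120
  δ (20, 16): total = 2540
  ε (4, 17): total = 1150
Minimum is at α with total 790 blocks.

α, total 790 blocks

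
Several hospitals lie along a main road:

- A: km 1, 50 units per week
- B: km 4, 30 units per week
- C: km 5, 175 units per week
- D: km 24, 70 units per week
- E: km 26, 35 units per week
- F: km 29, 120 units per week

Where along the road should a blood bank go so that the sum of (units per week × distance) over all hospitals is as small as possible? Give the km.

x = 5

For a sum of weighted absolute distances on a line, the optimum is the weighted median (not the mean). Total weight W = 480; half-weight = 240.
Sort by position and accumulate weight:
  km 1 (A, w=50) → cum 50
  km 4 (B, w=30) → cum 80
  km 5 (C, w=175) → cum 255  ≥ 240 → median here
  km 24 (D, w=70) → cum 325
  km 26 (E, w=35) → cum 360
  km 29 (F, w=120) → cum 480
Optimal location: km 5.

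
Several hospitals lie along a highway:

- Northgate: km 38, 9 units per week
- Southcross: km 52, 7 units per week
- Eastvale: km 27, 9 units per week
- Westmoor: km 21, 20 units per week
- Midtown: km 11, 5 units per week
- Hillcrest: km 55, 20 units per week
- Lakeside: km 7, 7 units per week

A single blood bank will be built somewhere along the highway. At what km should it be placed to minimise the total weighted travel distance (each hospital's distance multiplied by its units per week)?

x = 27

For a sum of weighted absolute distances on a line, the optimum is the weighted median (not the mean). Total weight W = 77; half-weight = 38.5.
Sort by position and accumulate weight:
  km 7 (Lakeside, w=7) → cum 7
  km 11 (Midtown, w=5) → cum 12
  km 21 (Westmoor, w=20) → cum 32
  km 27 (Eastvale, w=9) → cum 41  ≥ 38.5 → median here
  km 38 (Northgate, w=9) → cum 50
  km 52 (Southcross, w=7) → cum 57
  km 55 (Hillcrest, w=20) → cum 77
Optimal location: km 27.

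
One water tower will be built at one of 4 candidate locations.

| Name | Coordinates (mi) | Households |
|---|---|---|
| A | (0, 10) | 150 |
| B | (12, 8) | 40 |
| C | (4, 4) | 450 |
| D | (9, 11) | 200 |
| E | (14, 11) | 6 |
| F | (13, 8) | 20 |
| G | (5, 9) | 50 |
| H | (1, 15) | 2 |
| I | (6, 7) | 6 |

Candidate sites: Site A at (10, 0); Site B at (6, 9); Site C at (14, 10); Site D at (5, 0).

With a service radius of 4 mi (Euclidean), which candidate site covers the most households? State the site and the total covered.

Site B, covering 256

Coverage radius r = 4 mi; a point is covered iff (Δx)²+(Δy)² ≤ 4² = 16.
  Site A (10, 0): covers {none} → 0
  Site B (6, 9): covers {D, G, I} → 256
  Site C (14, 10): covers {B, E, F} → 66
  Site D (5, 0): covers {none} → 0
Maximum coverage at Site B: 256 households.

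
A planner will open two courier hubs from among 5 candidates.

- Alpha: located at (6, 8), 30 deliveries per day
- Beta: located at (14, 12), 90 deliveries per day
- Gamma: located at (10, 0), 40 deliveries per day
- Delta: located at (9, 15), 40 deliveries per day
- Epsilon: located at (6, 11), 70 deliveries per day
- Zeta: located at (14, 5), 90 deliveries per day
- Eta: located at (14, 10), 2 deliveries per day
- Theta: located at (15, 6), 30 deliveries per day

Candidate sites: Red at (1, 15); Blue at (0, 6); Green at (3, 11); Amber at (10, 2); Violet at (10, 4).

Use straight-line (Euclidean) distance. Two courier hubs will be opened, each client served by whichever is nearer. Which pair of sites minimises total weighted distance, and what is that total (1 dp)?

Evaluate every pair (each demand assigned to the nearer of the two):
  {Green, Violet}: total = 2137.8
  {Green, Amber}: total = 2335.0
  {Red, Violet}: total = 2450.0
  {Amber, Violet}: total = 2607.9
  {Blue, Violet}: total = 2670.3
  {Red, Amber}: total = 2693.9
  {Blue, Amber}: total = 2954.9
  {Blue, Green}: total = 3626.1
  {Red, Green}: total = 3681.1
  {Red, Blue}: total = 4366.2
Best pair: {Green, Violet} with total 2137.8.

{Green, Violet}, total 2137.8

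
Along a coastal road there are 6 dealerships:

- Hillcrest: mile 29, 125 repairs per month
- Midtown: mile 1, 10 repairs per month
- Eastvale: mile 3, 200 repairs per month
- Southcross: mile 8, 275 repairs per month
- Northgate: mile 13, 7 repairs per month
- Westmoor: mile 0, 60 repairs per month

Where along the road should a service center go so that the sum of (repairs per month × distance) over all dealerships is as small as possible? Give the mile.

For a sum of weighted absolute distances on a line, the optimum is the weighted median (not the mean). Total weight W = 677; half-weight = 338.5.
Sort by position and accumulate weight:
  mile 0 (Westmoor, w=60) → cum 60
  mile 1 (Midtown, w=10) → cum 70
  mile 3 (Eastvale, w=200) → cum 270
  mile 8 (Southcross, w=275) → cum 545  ≥ 338.5 → median here
  mile 13 (Northgate, w=7) → cum 552
  mile 29 (Hillcrest, w=125) → cum 677
Optimal location: mile 8.

x = 8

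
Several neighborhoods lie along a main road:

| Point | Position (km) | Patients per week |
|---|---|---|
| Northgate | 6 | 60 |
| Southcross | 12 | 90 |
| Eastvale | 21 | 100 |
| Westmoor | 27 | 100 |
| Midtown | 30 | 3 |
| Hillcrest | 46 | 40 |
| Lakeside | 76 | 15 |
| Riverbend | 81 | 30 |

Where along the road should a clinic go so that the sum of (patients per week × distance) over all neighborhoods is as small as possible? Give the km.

x = 21

For a sum of weighted absolute distances on a line, the optimum is the weighted median (not the mean). Total weight W = 438; half-weight = 219.
Sort by position and accumulate weight:
  km 6 (Northgate, w=60) → cum 60
  km 12 (Southcross, w=90) → cum 150
  km 21 (Eastvale, w=100) → cum 250  ≥ 219 → median here
  km 27 (Westmoor, w=100) → cum 350
  km 30 (Midtown, w=3) → cum 353
  km 46 (Hillcrest, w=40) → cum 393
  km 76 (Lakeside, w=15) → cum 408
  km 81 (Riverbend, w=30) → cum 438
Optimal location: km 21.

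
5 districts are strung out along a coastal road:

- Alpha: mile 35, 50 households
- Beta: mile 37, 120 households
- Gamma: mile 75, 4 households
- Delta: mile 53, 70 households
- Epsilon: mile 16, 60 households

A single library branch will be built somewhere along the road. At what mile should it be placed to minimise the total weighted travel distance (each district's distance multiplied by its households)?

x = 37

For a sum of weighted absolute distances on a line, the optimum is the weighted median (not the mean). Total weight W = 304; half-weight = 152.
Sort by position and accumulate weight:
  mile 16 (Epsilon, w=60) → cum 60
  mile 35 (Alpha, w=50) → cum 110
  mile 37 (Beta, w=120) → cum 230  ≥ 152 → median here
  mile 53 (Delta, w=70) → cum 300
  mile 75 (Gamma, w=4) → cum 304
Optimal location: mile 37.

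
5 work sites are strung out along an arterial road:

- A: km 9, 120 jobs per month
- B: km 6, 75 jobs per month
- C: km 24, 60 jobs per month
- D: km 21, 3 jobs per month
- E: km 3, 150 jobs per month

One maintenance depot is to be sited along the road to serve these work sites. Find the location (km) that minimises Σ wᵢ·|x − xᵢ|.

x = 6

For a sum of weighted absolute distances on a line, the optimum is the weighted median (not the mean). Total weight W = 408; half-weight = 204.
Sort by position and accumulate weight:
  km 3 (E, w=150) → cum 150
  km 6 (B, w=75) → cum 225  ≥ 204 → median here
  km 9 (A, w=120) → cum 345
  km 21 (D, w=3) → cum 348
  km 24 (C, w=60) → cum 408
Optimal location: km 6.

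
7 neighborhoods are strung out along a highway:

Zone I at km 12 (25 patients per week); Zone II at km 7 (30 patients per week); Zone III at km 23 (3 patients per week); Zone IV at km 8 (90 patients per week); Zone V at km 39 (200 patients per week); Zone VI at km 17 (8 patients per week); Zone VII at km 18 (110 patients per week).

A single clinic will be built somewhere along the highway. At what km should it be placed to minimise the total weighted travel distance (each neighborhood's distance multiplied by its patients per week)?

x = 18

For a sum of weighted absolute distances on a line, the optimum is the weighted median (not the mean). Total weight W = 466; half-weight = 233.
Sort by position and accumulate weight:
  km 7 (Zone II, w=30) → cum 30
  km 8 (Zone IV, w=90) → cum 120
  km 12 (Zone I, w=25) → cum 145
  km 17 (Zone VI, w=8) → cum 153
  km 18 (Zone VII, w=110) → cum 263  ≥ 233 → median here
  km 23 (Zone III, w=3) → cum 266
  km 39 (Zone V, w=200) → cum 466
Optimal location: km 18.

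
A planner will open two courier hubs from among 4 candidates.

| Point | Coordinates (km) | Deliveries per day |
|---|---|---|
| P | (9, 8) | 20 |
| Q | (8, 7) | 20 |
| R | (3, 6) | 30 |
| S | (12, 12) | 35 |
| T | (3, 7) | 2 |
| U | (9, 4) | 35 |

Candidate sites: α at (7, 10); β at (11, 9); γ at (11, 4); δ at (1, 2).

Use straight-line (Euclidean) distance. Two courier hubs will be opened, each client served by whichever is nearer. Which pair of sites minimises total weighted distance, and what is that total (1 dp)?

Evaluate every pair (each demand assigned to the nearer of the two):
  {α, γ}: total = 558.0
  {β, δ}: total = 560.9
  {β, γ}: total = 561.4
  {α, β}: total = 586.8
  {γ, δ}: total = 671.4
  {α, δ}: total = 673.8
Best pair: {α, γ} with total 558.0.

{α, γ}, total 558.0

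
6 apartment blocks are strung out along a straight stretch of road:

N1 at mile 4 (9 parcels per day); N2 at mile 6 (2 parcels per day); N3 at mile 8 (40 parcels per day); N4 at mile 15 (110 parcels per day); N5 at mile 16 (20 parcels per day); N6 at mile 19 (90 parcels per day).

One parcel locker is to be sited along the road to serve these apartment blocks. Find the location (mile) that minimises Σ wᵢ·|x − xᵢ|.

x = 15

For a sum of weighted absolute distances on a line, the optimum is the weighted median (not the mean). Total weight W = 271; half-weight = 135.5.
Sort by position and accumulate weight:
  mile 4 (N1, w=9) → cum 9
  mile 6 (N2, w=2) → cum 11
  mile 8 (N3, w=40) → cum 51
  mile 15 (N4, w=110) → cum 161  ≥ 135.5 → median here
  mile 16 (N5, w=20) → cum 181
  mile 19 (N6, w=90) → cum 271
Optimal location: mile 15.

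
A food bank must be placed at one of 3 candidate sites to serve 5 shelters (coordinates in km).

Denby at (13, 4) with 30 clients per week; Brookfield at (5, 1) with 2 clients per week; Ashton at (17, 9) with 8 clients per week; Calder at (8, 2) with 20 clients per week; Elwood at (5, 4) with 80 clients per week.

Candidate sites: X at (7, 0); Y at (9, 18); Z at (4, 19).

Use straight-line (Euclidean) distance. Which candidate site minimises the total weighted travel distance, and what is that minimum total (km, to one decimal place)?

X, total 730.9 km

Total weighted distance at each candidate:
  X (7, 0): total = 730.9
  Y (9, 18): total = 2053.5
  Z (4, 19): total = 2244.0
Minimum is at X with total 730.9 km.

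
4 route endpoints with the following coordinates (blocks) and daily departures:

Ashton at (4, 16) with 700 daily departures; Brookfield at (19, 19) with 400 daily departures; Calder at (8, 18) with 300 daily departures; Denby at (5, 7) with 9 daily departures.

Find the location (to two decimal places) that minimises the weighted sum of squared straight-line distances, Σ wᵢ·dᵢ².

The minimiser of Σwᵢ‖p−pᵢ‖² is the weighted centroid p* = (Σwᵢpᵢ)/(Σwᵢ).
Σwᵢ = 1409.
Σwᵢxᵢ = 700·4 + 400·19 + 300·8 + 9·5 = 12845.
Σwᵢyᵢ = 700·16 + 400·19 + 300·18 + 9·7 = 24263.
x* = 12845/1409 = 9.12, y* = 24263/1409 = 17.22.

(9.12, 17.22)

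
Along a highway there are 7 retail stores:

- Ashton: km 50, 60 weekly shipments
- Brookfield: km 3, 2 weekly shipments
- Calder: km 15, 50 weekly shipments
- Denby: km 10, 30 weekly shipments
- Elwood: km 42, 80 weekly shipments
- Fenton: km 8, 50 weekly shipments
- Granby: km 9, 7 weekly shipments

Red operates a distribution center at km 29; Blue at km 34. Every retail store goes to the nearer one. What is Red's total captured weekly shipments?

The indifferent point is the midpoint (29+34)/2 = 31.5; retail stores left of it (closer to Red at 29) go to Red, those right go to Blue.
  Brookfield at 3 (w=2) → Red
  Fenton at 8 (w=50) → Red
  Granby at 9 (w=7) → Red
  Denby at 10 (w=30) → Red
  Calder at 15 (w=50) → Red
  Elwood at 42 (w=80) → Blue
  Ashton at 50 (w=60) → Blue
Red captures 139; Blue captures 140.

139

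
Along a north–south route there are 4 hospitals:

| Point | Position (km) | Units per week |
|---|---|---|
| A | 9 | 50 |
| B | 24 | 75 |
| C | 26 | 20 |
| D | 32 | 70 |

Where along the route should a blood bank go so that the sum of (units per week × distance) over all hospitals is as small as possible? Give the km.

x = 24

For a sum of weighted absolute distances on a line, the optimum is the weighted median (not the mean). Total weight W = 215; half-weight = 107.5.
Sort by position and accumulate weight:
  km 9 (A, w=50) → cum 50
  km 24 (B, w=75) → cum 125  ≥ 107.5 → median here
  km 26 (C, w=20) → cum 145
  km 32 (D, w=70) → cum 215
Optimal location: km 24.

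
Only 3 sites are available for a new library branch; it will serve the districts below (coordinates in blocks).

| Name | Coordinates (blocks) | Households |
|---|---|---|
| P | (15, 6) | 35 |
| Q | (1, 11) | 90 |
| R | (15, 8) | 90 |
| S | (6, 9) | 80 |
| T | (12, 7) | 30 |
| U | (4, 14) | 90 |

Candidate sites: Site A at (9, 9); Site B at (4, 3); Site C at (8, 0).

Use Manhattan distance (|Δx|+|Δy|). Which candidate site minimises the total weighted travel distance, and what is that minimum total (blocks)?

Total weighted distance at each candidate:
  Site A (9, 9): total = 3135
  Site B (4, 3): total = 4910
  Site C (8, 0): total = 6255
Minimum is at Site A with total 3135 blocks.

Site A, total 3135 blocks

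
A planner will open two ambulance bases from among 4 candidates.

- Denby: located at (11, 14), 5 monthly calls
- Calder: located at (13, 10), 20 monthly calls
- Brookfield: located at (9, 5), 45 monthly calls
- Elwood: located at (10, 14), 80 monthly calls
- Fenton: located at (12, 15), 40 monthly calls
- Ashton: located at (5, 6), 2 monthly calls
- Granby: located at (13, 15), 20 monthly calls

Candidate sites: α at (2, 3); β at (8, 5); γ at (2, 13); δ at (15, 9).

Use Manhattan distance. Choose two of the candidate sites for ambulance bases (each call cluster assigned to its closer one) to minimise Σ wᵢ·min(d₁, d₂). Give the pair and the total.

{β, δ}, total 1478

Evaluate every pair (each demand assigned to the nearer of the two):
  {β, δ}: total = 1478
  {β, γ}: total = 1763
  {γ, δ}: total = 1815
  {α, δ}: total = 1842
  {α, β}: total = 2053
  {α, γ}: total = 2207
Best pair: {β, δ} with total 1478.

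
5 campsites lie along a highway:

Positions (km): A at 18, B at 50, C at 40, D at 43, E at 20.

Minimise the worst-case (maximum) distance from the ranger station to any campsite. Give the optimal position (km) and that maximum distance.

The 1-center on a line is the midpoint of the two extreme points: leftmost at 18, rightmost at 50.
Optimal location = (18 + 50)/2 = 34; maximum distance = (50 − 18)/2 = 16.

location 34, max distance 16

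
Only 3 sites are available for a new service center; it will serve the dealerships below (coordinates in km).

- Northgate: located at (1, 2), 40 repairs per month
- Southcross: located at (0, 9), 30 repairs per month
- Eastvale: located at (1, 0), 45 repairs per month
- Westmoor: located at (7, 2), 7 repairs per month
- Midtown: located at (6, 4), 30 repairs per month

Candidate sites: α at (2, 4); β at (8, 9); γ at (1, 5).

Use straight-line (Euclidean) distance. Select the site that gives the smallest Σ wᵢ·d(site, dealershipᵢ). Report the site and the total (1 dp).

Total weighted distance at each candidate:
  α (2, 4): total = 594.2
  β (8, 9): total = 1360.1
  γ (1, 5): total = 668.6
Minimum is at α with total 594.2 km.

α, total 594.2 km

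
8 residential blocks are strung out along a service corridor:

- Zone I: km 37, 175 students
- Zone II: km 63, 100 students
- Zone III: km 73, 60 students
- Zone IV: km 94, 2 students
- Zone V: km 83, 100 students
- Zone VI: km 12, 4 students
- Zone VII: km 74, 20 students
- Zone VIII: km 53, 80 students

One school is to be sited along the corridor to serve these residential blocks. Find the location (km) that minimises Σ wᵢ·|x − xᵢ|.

x = 63

For a sum of weighted absolute distances on a line, the optimum is the weighted median (not the mean). Total weight W = 541; half-weight = 270.5.
Sort by position and accumulate weight:
  km 12 (Zone VI, w=4) → cum 4
  km 37 (Zone I, w=175) → cum 179
  km 53 (Zone VIII, w=80) → cum 259
  km 63 (Zone II, w=100) → cum 359  ≥ 270.5 → median here
  km 73 (Zone III, w=60) → cum 419
  km 74 (Zone VII, w=20) → cum 439
  km 83 (Zone V, w=100) → cum 539
  km 94 (Zone IV, w=2) → cum 541
Optimal location: km 63.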